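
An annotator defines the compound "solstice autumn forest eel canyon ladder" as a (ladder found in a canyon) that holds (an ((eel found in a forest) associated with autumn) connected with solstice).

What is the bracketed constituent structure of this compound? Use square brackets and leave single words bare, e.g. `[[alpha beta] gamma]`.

Overall it is a kind of ladder (specifically "canyon ladder"); the modifier is "solstice autumn forest eel".
Within "solstice autumn forest eel", the head is "eel" (specifically "autumn forest eel") and the modifier is "solstice".
Within "autumn forest eel", the head is "eel" (specifically "forest eel") and the modifier is "autumn".
Within "forest eel", the head is "eel" and the modifier is "forest".
Within "canyon ladder", the head is "ladder" and the modifier is "canyon".
Putting it together: [[solstice [autumn [forest eel]]] [canyon ladder]].

[[solstice [autumn [forest eel]]] [canyon ladder]]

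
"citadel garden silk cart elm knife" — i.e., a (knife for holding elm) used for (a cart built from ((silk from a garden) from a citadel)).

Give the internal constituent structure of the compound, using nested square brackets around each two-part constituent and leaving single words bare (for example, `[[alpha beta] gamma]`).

[[[citadel [garden silk]] cart] [elm knife]]

Overall it is a kind of knife (specifically "elm knife"); the modifier is "citadel garden silk cart".
"citadel garden silk cart" → head "cart", modifier "citadel garden silk".
"citadel garden silk" → head "silk" (specifically "garden silk"), modifier "citadel".
"garden silk" → head "silk", modifier "garden".
"elm knife" → head "knife", modifier "elm".
So the structure is [[[citadel [garden silk]] cart] [elm knife]].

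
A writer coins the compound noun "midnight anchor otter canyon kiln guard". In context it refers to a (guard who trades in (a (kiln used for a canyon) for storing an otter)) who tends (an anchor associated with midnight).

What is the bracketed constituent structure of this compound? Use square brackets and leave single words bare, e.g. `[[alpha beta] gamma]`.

The outermost head in the paraphrase is "guard" (specifically "otter canyon kiln guard"), modified by "midnight anchor".
Inside "midnight anchor": head "anchor", modifier "midnight".
Inside "otter canyon kiln guard": head "guard", modifier "otter canyon kiln".
Inside "otter canyon kiln": head "kiln" (specifically "canyon kiln"), modifier "otter".
Inside "canyon kiln": head "kiln", modifier "canyon".
So the structure is [[midnight anchor] [[otter [canyon kiln]] guard]].

[[midnight anchor] [[otter [canyon kiln]] guard]]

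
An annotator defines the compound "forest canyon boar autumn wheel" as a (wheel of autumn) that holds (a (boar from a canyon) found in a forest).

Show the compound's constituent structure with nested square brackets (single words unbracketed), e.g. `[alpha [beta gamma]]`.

[[forest [canyon boar]] [autumn wheel]]

The outermost head in the paraphrase is "wheel" (specifically "autumn wheel"), modified by "forest canyon boar".
"forest canyon boar" → head "boar" (specifically "canyon boar"), modifier "forest".
"canyon boar" → head "boar", modifier "canyon".
"autumn wheel" → head "wheel", modifier "autumn".
Putting it together: [[forest [canyon boar]] [autumn wheel]].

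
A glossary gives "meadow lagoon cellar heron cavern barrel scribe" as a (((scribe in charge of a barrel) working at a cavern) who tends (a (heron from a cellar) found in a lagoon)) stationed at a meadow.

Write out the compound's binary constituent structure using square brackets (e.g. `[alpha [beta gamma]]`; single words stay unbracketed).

[meadow [[lagoon [cellar heron]] [cavern [barrel scribe]]]]

Overall it is a kind of scribe (specifically "lagoon cellar heron cavern barrel scribe"); the modifier is "meadow".
Inside "lagoon cellar heron cavern barrel scribe": head "scribe" (specifically "cavern barrel scribe"), modifier "lagoon cellar heron".
Inside "lagoon cellar heron": head "heron" (specifically "cellar heron"), modifier "lagoon".
Inside "cellar heron": head "heron", modifier "cellar".
Inside "cavern barrel scribe": head "scribe" (specifically "barrel scribe"), modifier "cavern".
Inside "barrel scribe": head "scribe", modifier "barrel".
So the structure is [meadow [[lagoon [cellar heron]] [cavern [barrel scribe]]]].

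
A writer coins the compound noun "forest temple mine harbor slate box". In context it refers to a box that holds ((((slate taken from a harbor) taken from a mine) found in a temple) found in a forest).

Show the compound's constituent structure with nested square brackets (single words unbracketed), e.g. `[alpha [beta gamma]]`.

[[forest [temple [mine [harbor slate]]]] box]

The outermost head in the paraphrase is "box", modified by "forest temple mine harbor slate".
Inside "forest temple mine harbor slate": head "slate" (specifically "temple mine harbor slate"), modifier "forest".
Inside "temple mine harbor slate": head "slate" (specifically "mine harbor slate"), modifier "temple".
Inside "mine harbor slate": head "slate" (specifically "harbor slate"), modifier "mine".
Inside "harbor slate": head "slate", modifier "harbor".
Assembled: [[forest [temple [mine [harbor slate]]]] box].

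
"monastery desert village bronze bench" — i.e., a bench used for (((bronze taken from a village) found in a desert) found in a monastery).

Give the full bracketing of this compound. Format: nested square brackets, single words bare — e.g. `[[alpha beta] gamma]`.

[[monastery [desert [village bronze]]] bench]

Whole compound: head "bench", modifier "monastery desert village bronze".
"monastery desert village bronze" → head "bronze" (specifically "desert village bronze"), modifier "monastery".
"desert village bronze" → head "bronze" (specifically "village bronze"), modifier "desert".
"village bronze" → head "bronze", modifier "village".
Putting it together: [[monastery [desert [village bronze]]] bench].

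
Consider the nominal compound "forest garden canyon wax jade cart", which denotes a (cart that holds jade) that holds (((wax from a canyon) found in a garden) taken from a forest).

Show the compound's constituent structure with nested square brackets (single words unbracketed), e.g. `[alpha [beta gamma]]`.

[[forest [garden [canyon wax]]] [jade cart]]

The outermost head in the paraphrase is "cart" (specifically "jade cart"), modified by "forest garden canyon wax".
Inside "forest garden canyon wax": head "wax" (specifically "garden canyon wax"), modifier "forest".
Inside "garden canyon wax": head "wax" (specifically "canyon wax"), modifier "garden".
Inside "canyon wax": head "wax", modifier "canyon".
Inside "jade cart": head "cart", modifier "jade".
Assembled: [[forest [garden [canyon wax]]] [jade cart]].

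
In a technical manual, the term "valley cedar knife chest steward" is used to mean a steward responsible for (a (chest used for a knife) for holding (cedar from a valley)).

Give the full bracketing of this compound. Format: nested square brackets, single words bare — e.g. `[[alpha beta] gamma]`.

[[[valley cedar] [knife chest]] steward]

Overall it is a kind of steward; the modifier is "valley cedar knife chest".
"valley cedar knife chest" → head "chest" (specifically "knife chest"), modifier "valley cedar".
"valley cedar" → head "cedar", modifier "valley".
"knife chest" → head "chest", modifier "knife".
Putting it together: [[[valley cedar] [knife chest]] steward].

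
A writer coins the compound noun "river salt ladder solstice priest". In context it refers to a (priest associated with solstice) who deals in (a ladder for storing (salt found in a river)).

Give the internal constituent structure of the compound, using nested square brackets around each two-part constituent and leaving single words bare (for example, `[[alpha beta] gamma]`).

The outermost head in the paraphrase is "priest" (specifically "solstice priest"), modified by "river salt ladder".
Within "river salt ladder", the head is "ladder" and the modifier is "river salt".
Within "river salt", the head is "salt" and the modifier is "river".
Within "solstice priest", the head is "priest" and the modifier is "solstice".
Putting it together: [[[river salt] ladder] [solstice priest]].

[[[river salt] ladder] [solstice priest]]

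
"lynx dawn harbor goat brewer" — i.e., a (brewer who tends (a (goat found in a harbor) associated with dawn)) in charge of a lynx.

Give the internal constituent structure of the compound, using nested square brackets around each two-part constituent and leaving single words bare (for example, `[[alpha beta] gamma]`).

[lynx [[dawn [harbor goat]] brewer]]

Overall it is a kind of brewer (specifically "dawn harbor goat brewer"); the modifier is "lynx".
Within "dawn harbor goat brewer", the head is "brewer" and the modifier is "dawn harbor goat".
Within "dawn harbor goat", the head is "goat" (specifically "harbor goat") and the modifier is "dawn".
Within "harbor goat", the head is "goat" and the modifier is "harbor".
Putting it together: [lynx [[dawn [harbor goat]] brewer]].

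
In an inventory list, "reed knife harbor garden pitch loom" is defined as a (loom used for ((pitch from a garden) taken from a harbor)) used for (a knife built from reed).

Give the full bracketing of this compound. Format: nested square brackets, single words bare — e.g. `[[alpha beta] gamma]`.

At the top level: head "loom" (specifically "harbor garden pitch loom"); modifier "reed knife".
"reed knife" → head "knife", modifier "reed".
"harbor garden pitch loom" → head "loom", modifier "harbor garden pitch".
"harbor garden pitch" → head "pitch" (specifically "garden pitch"), modifier "harbor".
"garden pitch" → head "pitch", modifier "garden".
Putting it together: [[reed knife] [[harbor [garden pitch]] loom]].

[[reed knife] [[harbor [garden pitch]] loom]]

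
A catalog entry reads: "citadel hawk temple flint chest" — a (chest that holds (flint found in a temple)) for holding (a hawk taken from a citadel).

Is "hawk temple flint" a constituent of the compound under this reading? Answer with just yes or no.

no

The top-level split is [citadel hawk] [temple flint chest]; the full structure is [[citadel hawk] [[temple flint] chest]].
"hawk temple flint" straddles a constituent boundary, so it is not a single unit.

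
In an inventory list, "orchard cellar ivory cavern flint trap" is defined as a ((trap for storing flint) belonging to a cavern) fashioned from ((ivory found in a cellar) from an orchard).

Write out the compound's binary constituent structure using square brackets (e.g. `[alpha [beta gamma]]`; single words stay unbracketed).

[[orchard [cellar ivory]] [cavern [flint trap]]]

At the top level: head "trap" (specifically "cavern flint trap"); modifier "orchard cellar ivory".
"orchard cellar ivory" → head "ivory" (specifically "cellar ivory"), modifier "orchard".
"cellar ivory" → head "ivory", modifier "cellar".
"cavern flint trap" → head "trap" (specifically "flint trap"), modifier "cavern".
"flint trap" → head "trap", modifier "flint".
So the structure is [[orchard [cellar ivory]] [cavern [flint trap]]].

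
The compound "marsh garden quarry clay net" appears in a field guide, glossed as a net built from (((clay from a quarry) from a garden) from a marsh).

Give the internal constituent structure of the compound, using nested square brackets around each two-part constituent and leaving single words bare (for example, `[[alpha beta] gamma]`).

Overall it is a kind of net; the modifier is "marsh garden quarry clay".
"marsh garden quarry clay" → head "clay" (specifically "garden quarry clay"), modifier "marsh".
"garden quarry clay" → head "clay" (specifically "quarry clay"), modifier "garden".
"quarry clay" → head "clay", modifier "quarry".
So the structure is [[marsh [garden [quarry clay]]] net].

[[marsh [garden [quarry clay]]] net]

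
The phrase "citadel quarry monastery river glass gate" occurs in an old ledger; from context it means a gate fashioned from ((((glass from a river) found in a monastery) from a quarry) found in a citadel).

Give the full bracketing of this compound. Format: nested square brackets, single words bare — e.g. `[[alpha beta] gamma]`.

[[citadel [quarry [monastery [river glass]]]] gate]

The outermost head in the paraphrase is "gate", modified by "citadel quarry monastery river glass".
"citadel quarry monastery river glass" → head "glass" (specifically "quarry monastery river glass"), modifier "citadel".
"quarry monastery river glass" → head "glass" (specifically "monastery river glass"), modifier "quarry".
"monastery river glass" → head "glass" (specifically "river glass"), modifier "monastery".
"river glass" → head "glass", modifier "river".
Putting it together: [[citadel [quarry [monastery [river glass]]]] gate].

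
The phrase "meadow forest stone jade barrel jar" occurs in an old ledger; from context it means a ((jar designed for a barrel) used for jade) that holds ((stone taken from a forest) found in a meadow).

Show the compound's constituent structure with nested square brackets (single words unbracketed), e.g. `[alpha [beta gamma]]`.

At the top level: head "jar" (specifically "jade barrel jar"); modifier "meadow forest stone".
"meadow forest stone" → head "stone" (specifically "forest stone"), modifier "meadow".
"forest stone" → head "stone", modifier "forest".
"jade barrel jar" → head "jar" (specifically "barrel jar"), modifier "jade".
"barrel jar" → head "jar", modifier "barrel".
Putting it together: [[meadow [forest stone]] [jade [barrel jar]]].

[[meadow [forest stone]] [jade [barrel jar]]]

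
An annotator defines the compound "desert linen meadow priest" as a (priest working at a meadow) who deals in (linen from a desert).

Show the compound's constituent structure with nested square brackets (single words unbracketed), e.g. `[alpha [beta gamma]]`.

Overall it is a kind of priest (specifically "meadow priest"); the modifier is "desert linen".
Inside "desert linen": head "linen", modifier "desert".
Inside "meadow priest": head "priest", modifier "meadow".
Assembled: [[desert linen] [meadow priest]].

[[desert linen] [meadow priest]]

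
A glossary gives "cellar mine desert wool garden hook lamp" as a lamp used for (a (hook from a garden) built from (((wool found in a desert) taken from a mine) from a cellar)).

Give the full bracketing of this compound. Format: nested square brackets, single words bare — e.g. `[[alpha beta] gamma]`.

[[[cellar [mine [desert wool]]] [garden hook]] lamp]

Whole compound: head "lamp", modifier "cellar mine desert wool garden hook".
Inside "cellar mine desert wool garden hook": head "hook" (specifically "garden hook"), modifier "cellar mine desert wool".
Inside "cellar mine desert wool": head "wool" (specifically "mine desert wool"), modifier "cellar".
Inside "mine desert wool": head "wool" (specifically "desert wool"), modifier "mine".
Inside "desert wool": head "wool", modifier "desert".
Inside "garden hook": head "hook", modifier "garden".
Putting it together: [[[cellar [mine [desert wool]]] [garden hook]] lamp].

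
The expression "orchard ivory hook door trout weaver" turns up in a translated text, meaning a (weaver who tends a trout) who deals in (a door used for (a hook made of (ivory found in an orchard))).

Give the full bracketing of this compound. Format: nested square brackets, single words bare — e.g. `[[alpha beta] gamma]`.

[[[[orchard ivory] hook] door] [trout weaver]]

At the top level: head "weaver" (specifically "trout weaver"); modifier "orchard ivory hook door".
Within "orchard ivory hook door", the head is "door" and the modifier is "orchard ivory hook".
Within "orchard ivory hook", the head is "hook" and the modifier is "orchard ivory".
Within "orchard ivory", the head is "ivory" and the modifier is "orchard".
Within "trout weaver", the head is "weaver" and the modifier is "trout".
Putting it together: [[[[orchard ivory] hook] door] [trout weaver]].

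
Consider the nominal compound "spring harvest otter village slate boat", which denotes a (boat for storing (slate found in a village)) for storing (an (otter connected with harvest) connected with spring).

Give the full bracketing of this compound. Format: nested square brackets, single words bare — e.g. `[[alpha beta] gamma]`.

[[spring [harvest otter]] [[village slate] boat]]

The outermost head in the paraphrase is "boat" (specifically "village slate boat"), modified by "spring harvest otter".
Inside "spring harvest otter": head "otter" (specifically "harvest otter"), modifier "spring".
Inside "harvest otter": head "otter", modifier "harvest".
Inside "village slate boat": head "boat", modifier "village slate".
Inside "village slate": head "slate", modifier "village".
Assembled: [[spring [harvest otter]] [[village slate] boat]].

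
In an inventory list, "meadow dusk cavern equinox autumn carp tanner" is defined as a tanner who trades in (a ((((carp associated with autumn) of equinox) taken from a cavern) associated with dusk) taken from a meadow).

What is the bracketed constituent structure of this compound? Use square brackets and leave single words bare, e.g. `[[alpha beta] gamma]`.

At the top level: head "tanner"; modifier "meadow dusk cavern equinox autumn carp".
"meadow dusk cavern equinox autumn carp" → head "carp" (specifically "dusk cavern equinox autumn carp"), modifier "meadow".
"dusk cavern equinox autumn carp" → head "carp" (specifically "cavern equinox autumn carp"), modifier "dusk".
"cavern equinox autumn carp" → head "carp" (specifically "equinox autumn carp"), modifier "cavern".
"equinox autumn carp" → head "carp" (specifically "autumn carp"), modifier "equinox".
"autumn carp" → head "carp", modifier "autumn".
Assembled: [[meadow [dusk [cavern [equinox [autumn carp]]]]] tanner].

[[meadow [dusk [cavern [equinox [autumn carp]]]]] tanner]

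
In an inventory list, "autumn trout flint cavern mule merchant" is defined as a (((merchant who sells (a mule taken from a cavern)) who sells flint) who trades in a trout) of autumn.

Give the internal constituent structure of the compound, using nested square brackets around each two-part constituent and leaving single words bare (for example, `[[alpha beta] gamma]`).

[autumn [trout [flint [[cavern mule] merchant]]]]

Whole compound: head "merchant" (specifically "trout flint cavern mule merchant"), modifier "autumn".
Within "trout flint cavern mule merchant", the head is "merchant" (specifically "flint cavern mule merchant") and the modifier is "trout".
Within "flint cavern mule merchant", the head is "merchant" (specifically "cavern mule merchant") and the modifier is "flint".
Within "cavern mule merchant", the head is "merchant" and the modifier is "cavern mule".
Within "cavern mule", the head is "mule" and the modifier is "cavern".
Assembled: [autumn [trout [flint [[cavern mule] merchant]]]].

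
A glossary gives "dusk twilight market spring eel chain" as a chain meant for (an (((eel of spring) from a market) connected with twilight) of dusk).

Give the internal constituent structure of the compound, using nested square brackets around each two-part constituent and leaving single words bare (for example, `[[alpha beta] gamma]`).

[[dusk [twilight [market [spring eel]]]] chain]

At the top level: head "chain"; modifier "dusk twilight market spring eel".
Inside "dusk twilight market spring eel": head "eel" (specifically "twilight market spring eel"), modifier "dusk".
Inside "twilight market spring eel": head "eel" (specifically "market spring eel"), modifier "twilight".
Inside "market spring eel": head "eel" (specifically "spring eel"), modifier "market".
Inside "spring eel": head "eel", modifier "spring".
So the structure is [[dusk [twilight [market [spring eel]]]] chain].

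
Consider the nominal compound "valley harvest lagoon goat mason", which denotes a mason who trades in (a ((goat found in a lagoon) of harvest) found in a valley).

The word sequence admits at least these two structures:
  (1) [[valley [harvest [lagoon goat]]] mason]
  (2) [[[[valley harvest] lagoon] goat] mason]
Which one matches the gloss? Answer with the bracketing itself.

[[valley [harvest [lagoon goat]]] mason]

The paraphrase's head is the "mason" part ("mason"); its modifier is "valley harvest lagoon goat".
That top-level split, carried through the inner groups, gives [[valley [harvest [lagoon goat]]] mason].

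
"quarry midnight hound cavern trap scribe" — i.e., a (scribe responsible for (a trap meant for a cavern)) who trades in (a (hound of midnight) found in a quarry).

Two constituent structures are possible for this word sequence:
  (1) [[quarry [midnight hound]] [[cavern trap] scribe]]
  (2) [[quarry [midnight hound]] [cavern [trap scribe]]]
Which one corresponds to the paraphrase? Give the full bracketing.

[[quarry [midnight hound]] [[cavern trap] scribe]]

The paraphrase's head is the "scribe" part ("cavern trap scribe"); its modifier is "quarry midnight hound".
That top-level split, carried through the inner groups, gives [[quarry [midnight hound]] [[cavern trap] scribe]].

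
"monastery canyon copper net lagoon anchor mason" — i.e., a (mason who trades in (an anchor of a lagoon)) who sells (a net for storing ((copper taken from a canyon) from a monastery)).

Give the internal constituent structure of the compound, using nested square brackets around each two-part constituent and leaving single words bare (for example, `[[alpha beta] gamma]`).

Whole compound: head "mason" (specifically "lagoon anchor mason"), modifier "monastery canyon copper net".
Within "monastery canyon copper net", the head is "net" and the modifier is "monastery canyon copper".
Within "monastery canyon copper", the head is "copper" (specifically "canyon copper") and the modifier is "monastery".
Within "canyon copper", the head is "copper" and the modifier is "canyon".
Within "lagoon anchor mason", the head is "mason" and the modifier is "lagoon anchor".
Within "lagoon anchor", the head is "anchor" and the modifier is "lagoon".
Assembled: [[[monastery [canyon copper]] net] [[lagoon anchor] mason]].

[[[monastery [canyon copper]] net] [[lagoon anchor] mason]]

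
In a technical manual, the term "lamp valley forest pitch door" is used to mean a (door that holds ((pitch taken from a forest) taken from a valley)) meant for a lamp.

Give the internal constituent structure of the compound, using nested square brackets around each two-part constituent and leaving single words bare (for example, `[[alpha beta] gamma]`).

[lamp [[valley [forest pitch]] door]]

Overall it is a kind of door (specifically "valley forest pitch door"); the modifier is "lamp".
"valley forest pitch door" → head "door", modifier "valley forest pitch".
"valley forest pitch" → head "pitch" (specifically "forest pitch"), modifier "valley".
"forest pitch" → head "pitch", modifier "forest".
So the structure is [lamp [[valley [forest pitch]] door]].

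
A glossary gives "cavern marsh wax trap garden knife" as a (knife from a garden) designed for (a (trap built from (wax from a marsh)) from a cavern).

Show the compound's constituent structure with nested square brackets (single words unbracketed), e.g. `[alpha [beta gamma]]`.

The outermost head in the paraphrase is "knife" (specifically "garden knife"), modified by "cavern marsh wax trap".
Within "cavern marsh wax trap", the head is "trap" (specifically "marsh wax trap") and the modifier is "cavern".
Within "marsh wax trap", the head is "trap" and the modifier is "marsh wax".
Within "marsh wax", the head is "wax" and the modifier is "marsh".
Within "garden knife", the head is "knife" and the modifier is "garden".
So the structure is [[cavern [[marsh wax] trap]] [garden knife]].

[[cavern [[marsh wax] trap]] [garden knife]]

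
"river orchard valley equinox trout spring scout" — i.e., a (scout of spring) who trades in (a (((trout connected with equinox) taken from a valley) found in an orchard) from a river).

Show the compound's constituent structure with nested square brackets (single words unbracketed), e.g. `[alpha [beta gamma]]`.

[[river [orchard [valley [equinox trout]]]] [spring scout]]

At the top level: head "scout" (specifically "spring scout"); modifier "river orchard valley equinox trout".
Inside "river orchard valley equinox trout": head "trout" (specifically "orchard valley equinox trout"), modifier "river".
Inside "orchard valley equinox trout": head "trout" (specifically "valley equinox trout"), modifier "orchard".
Inside "valley equinox trout": head "trout" (specifically "equinox trout"), modifier "valley".
Inside "equinox trout": head "trout", modifier "equinox".
Inside "spring scout": head "scout", modifier "spring".
Putting it together: [[river [orchard [valley [equinox trout]]]] [spring scout]].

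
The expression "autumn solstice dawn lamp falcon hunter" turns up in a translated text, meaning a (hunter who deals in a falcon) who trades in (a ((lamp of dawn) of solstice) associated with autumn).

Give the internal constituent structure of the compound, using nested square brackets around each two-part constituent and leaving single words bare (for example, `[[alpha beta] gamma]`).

Whole compound: head "hunter" (specifically "falcon hunter"), modifier "autumn solstice dawn lamp".
Within "autumn solstice dawn lamp", the head is "lamp" (specifically "solstice dawn lamp") and the modifier is "autumn".
Within "solstice dawn lamp", the head is "lamp" (specifically "dawn lamp") and the modifier is "solstice".
Within "dawn lamp", the head is "lamp" and the modifier is "dawn".
Within "falcon hunter", the head is "hunter" and the modifier is "falcon".
So the structure is [[autumn [solstice [dawn lamp]]] [falcon hunter]].

[[autumn [solstice [dawn lamp]]] [falcon hunter]]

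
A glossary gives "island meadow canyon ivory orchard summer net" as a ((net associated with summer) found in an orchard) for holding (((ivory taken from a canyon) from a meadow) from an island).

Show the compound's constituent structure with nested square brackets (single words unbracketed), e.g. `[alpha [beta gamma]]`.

[[island [meadow [canyon ivory]]] [orchard [summer net]]]

Overall it is a kind of net (specifically "orchard summer net"); the modifier is "island meadow canyon ivory".
"island meadow canyon ivory" → head "ivory" (specifically "meadow canyon ivory"), modifier "island".
"meadow canyon ivory" → head "ivory" (specifically "canyon ivory"), modifier "meadow".
"canyon ivory" → head "ivory", modifier "canyon".
"orchard summer net" → head "net" (specifically "summer net"), modifier "orchard".
"summer net" → head "net", modifier "summer".
Assembled: [[island [meadow [canyon ivory]]] [orchard [summer net]]].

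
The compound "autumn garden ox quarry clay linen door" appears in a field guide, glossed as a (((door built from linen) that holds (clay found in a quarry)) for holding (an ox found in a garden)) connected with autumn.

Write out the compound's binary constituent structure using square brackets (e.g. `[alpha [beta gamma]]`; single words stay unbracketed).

The outermost head in the paraphrase is "door" (specifically "garden ox quarry clay linen door"), modified by "autumn".
Within "garden ox quarry clay linen door", the head is "door" (specifically "quarry clay linen door") and the modifier is "garden ox".
Within "garden ox", the head is "ox" and the modifier is "garden".
Within "quarry clay linen door", the head is "door" (specifically "linen door") and the modifier is "quarry clay".
Within "quarry clay", the head is "clay" and the modifier is "quarry".
Within "linen door", the head is "door" and the modifier is "linen".
Putting it together: [autumn [[garden ox] [[quarry clay] [linen door]]]].

[autumn [[garden ox] [[quarry clay] [linen door]]]]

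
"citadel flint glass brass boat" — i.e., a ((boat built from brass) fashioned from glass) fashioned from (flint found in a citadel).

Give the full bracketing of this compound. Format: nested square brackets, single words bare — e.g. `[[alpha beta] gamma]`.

[[citadel flint] [glass [brass boat]]]

At the top level: head "boat" (specifically "glass brass boat"); modifier "citadel flint".
"citadel flint" → head "flint", modifier "citadel".
"glass brass boat" → head "boat" (specifically "brass boat"), modifier "glass".
"brass boat" → head "boat", modifier "brass".
Putting it together: [[citadel flint] [glass [brass boat]]].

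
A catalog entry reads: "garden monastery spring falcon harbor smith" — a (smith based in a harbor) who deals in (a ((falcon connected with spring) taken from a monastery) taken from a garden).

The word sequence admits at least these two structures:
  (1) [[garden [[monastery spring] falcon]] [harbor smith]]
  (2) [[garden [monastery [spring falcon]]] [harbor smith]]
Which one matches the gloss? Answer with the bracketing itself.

[[garden [monastery [spring falcon]]] [harbor smith]]

The paraphrase's head is the "smith" part ("harbor smith"); its modifier is "garden monastery spring falcon".
That top-level split, carried through the inner groups, gives [[garden [monastery [spring falcon]]] [harbor smith]].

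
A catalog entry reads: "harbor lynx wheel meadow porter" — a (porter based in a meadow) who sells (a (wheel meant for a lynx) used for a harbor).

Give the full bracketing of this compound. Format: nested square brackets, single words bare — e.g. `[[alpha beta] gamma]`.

The outermost head in the paraphrase is "porter" (specifically "meadow porter"), modified by "harbor lynx wheel".
"harbor lynx wheel" → head "wheel" (specifically "lynx wheel"), modifier "harbor".
"lynx wheel" → head "wheel", modifier "lynx".
"meadow porter" → head "porter", modifier "meadow".
Putting it together: [[harbor [lynx wheel]] [meadow porter]].

[[harbor [lynx wheel]] [meadow porter]]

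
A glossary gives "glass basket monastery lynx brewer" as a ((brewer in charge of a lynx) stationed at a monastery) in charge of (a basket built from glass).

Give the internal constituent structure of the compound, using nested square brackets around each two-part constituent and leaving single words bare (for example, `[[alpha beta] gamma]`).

Whole compound: head "brewer" (specifically "monastery lynx brewer"), modifier "glass basket".
Within "glass basket", the head is "basket" and the modifier is "glass".
Within "monastery lynx brewer", the head is "brewer" (specifically "lynx brewer") and the modifier is "monastery".
Within "lynx brewer", the head is "brewer" and the modifier is "lynx".
Assembled: [[glass basket] [monastery [lynx brewer]]].

[[glass basket] [monastery [lynx brewer]]]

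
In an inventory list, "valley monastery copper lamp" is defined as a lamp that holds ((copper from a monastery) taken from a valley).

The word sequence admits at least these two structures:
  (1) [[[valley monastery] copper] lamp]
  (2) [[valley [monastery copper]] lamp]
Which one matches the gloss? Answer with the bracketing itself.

[[valley [monastery copper]] lamp]

The paraphrase's head is the "lamp" part ("lamp"); its modifier is "valley monastery copper".
That top-level split, carried through the inner groups, gives [[valley [monastery copper]] lamp].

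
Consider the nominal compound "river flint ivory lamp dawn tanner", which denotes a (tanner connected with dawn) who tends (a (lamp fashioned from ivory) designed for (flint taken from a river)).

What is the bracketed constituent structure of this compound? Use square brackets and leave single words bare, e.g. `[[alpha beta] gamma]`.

[[[river flint] [ivory lamp]] [dawn tanner]]

At the top level: head "tanner" (specifically "dawn tanner"); modifier "river flint ivory lamp".
Within "river flint ivory lamp", the head is "lamp" (specifically "ivory lamp") and the modifier is "river flint".
Within "river flint", the head is "flint" and the modifier is "river".
Within "ivory lamp", the head is "lamp" and the modifier is "ivory".
Within "dawn tanner", the head is "tanner" and the modifier is "dawn".
So the structure is [[[river flint] [ivory lamp]] [dawn tanner]].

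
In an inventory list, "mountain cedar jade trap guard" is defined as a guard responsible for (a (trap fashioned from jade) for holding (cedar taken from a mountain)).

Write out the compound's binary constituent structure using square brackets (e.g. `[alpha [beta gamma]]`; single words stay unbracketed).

[[[mountain cedar] [jade trap]] guard]

Whole compound: head "guard", modifier "mountain cedar jade trap".
Inside "mountain cedar jade trap": head "trap" (specifically "jade trap"), modifier "mountain cedar".
Inside "mountain cedar": head "cedar", modifier "mountain".
Inside "jade trap": head "trap", modifier "jade".
So the structure is [[[mountain cedar] [jade trap]] guard].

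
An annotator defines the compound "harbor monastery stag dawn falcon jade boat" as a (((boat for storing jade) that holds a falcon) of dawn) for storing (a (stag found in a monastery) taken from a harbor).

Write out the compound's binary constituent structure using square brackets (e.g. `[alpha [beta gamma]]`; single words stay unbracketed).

Whole compound: head "boat" (specifically "dawn falcon jade boat"), modifier "harbor monastery stag".
Within "harbor monastery stag", the head is "stag" (specifically "monastery stag") and the modifier is "harbor".
Within "monastery stag", the head is "stag" and the modifier is "monastery".
Within "dawn falcon jade boat", the head is "boat" (specifically "falcon jade boat") and the modifier is "dawn".
Within "falcon jade boat", the head is "boat" (specifically "jade boat") and the modifier is "falcon".
Within "jade boat", the head is "boat" and the modifier is "jade".
Assembled: [[harbor [monastery stag]] [dawn [falcon [jade boat]]]].

[[harbor [monastery stag]] [dawn [falcon [jade boat]]]]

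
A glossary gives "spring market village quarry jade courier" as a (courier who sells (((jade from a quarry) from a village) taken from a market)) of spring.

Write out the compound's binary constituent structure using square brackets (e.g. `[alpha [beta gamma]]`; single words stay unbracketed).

[spring [[market [village [quarry jade]]] courier]]

Overall it is a kind of courier (specifically "market village quarry jade courier"); the modifier is "spring".
"market village quarry jade courier" → head "courier", modifier "market village quarry jade".
"market village quarry jade" → head "jade" (specifically "village quarry jade"), modifier "market".
"village quarry jade" → head "jade" (specifically "quarry jade"), modifier "village".
"quarry jade" → head "jade", modifier "quarry".
Putting it together: [spring [[market [village [quarry jade]]] courier]].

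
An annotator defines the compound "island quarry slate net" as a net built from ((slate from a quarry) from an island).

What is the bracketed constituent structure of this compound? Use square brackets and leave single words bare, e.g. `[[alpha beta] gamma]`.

[[island [quarry slate]] net]

Whole compound: head "net", modifier "island quarry slate".
"island quarry slate" → head "slate" (specifically "quarry slate"), modifier "island".
"quarry slate" → head "slate", modifier "quarry".
Putting it together: [[island [quarry slate]] net].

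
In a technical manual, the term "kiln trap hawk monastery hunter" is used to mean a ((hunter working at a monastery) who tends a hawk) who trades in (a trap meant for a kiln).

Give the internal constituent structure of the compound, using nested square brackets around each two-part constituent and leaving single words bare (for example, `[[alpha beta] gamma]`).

[[kiln trap] [hawk [monastery hunter]]]

At the top level: head "hunter" (specifically "hawk monastery hunter"); modifier "kiln trap".
Within "kiln trap", the head is "trap" and the modifier is "kiln".
Within "hawk monastery hunter", the head is "hunter" (specifically "monastery hunter") and the modifier is "hawk".
Within "monastery hunter", the head is "hunter" and the modifier is "monastery".
Assembled: [[kiln trap] [hawk [monastery hunter]]].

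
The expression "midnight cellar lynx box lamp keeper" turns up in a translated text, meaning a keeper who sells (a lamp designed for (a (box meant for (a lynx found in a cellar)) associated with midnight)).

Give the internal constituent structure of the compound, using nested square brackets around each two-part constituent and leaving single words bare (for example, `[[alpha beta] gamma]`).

Whole compound: head "keeper", modifier "midnight cellar lynx box lamp".
"midnight cellar lynx box lamp" → head "lamp", modifier "midnight cellar lynx box".
"midnight cellar lynx box" → head "box" (specifically "cellar lynx box"), modifier "midnight".
"cellar lynx box" → head "box", modifier "cellar lynx".
"cellar lynx" → head "lynx", modifier "cellar".
Putting it together: [[[midnight [[cellar lynx] box]] lamp] keeper].

[[[midnight [[cellar lynx] box]] lamp] keeper]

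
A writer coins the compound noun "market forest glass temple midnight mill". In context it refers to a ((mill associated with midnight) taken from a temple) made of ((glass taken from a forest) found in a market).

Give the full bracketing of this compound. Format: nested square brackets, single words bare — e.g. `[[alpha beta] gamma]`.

Whole compound: head "mill" (specifically "temple midnight mill"), modifier "market forest glass".
Within "market forest glass", the head is "glass" (specifically "forest glass") and the modifier is "market".
Within "forest glass", the head is "glass" and the modifier is "forest".
Within "temple midnight mill", the head is "mill" (specifically "midnight mill") and the modifier is "temple".
Within "midnight mill", the head is "mill" and the modifier is "midnight".
So the structure is [[market [forest glass]] [temple [midnight mill]]].

[[market [forest glass]] [temple [midnight mill]]]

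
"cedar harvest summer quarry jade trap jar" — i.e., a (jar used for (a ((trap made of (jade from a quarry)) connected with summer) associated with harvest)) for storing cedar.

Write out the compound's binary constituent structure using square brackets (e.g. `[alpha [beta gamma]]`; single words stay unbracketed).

Whole compound: head "jar" (specifically "harvest summer quarry jade trap jar"), modifier "cedar".
Within "harvest summer quarry jade trap jar", the head is "jar" and the modifier is "harvest summer quarry jade trap".
Within "harvest summer quarry jade trap", the head is "trap" (specifically "summer quarry jade trap") and the modifier is "harvest".
Within "summer quarry jade trap", the head is "trap" (specifically "quarry jade trap") and the modifier is "summer".
Within "quarry jade trap", the head is "trap" and the modifier is "quarry jade".
Within "quarry jade", the head is "jade" and the modifier is "quarry".
Assembled: [cedar [[harvest [summer [[quarry jade] trap]]] jar]].

[cedar [[harvest [summer [[quarry jade] trap]]] jar]]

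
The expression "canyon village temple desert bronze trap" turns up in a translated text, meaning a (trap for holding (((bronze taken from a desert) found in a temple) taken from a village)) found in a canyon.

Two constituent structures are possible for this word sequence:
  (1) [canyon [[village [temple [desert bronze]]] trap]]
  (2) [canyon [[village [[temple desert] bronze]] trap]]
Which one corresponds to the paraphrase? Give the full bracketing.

The paraphrase's head is the "trap" part ("village temple desert bronze trap"); its modifier is "canyon".
That top-level split, carried through the inner groups, gives [canyon [[village [temple [desert bronze]]] trap]].

[canyon [[village [temple [desert bronze]]] trap]]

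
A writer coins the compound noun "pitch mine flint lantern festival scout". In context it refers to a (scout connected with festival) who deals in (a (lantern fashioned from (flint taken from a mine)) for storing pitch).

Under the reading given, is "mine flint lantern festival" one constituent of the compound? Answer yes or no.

The top-level split is [pitch mine flint lantern] [festival scout]; the full structure is [[pitch [[mine flint] lantern]] [festival scout]].
"mine flint lantern festival" straddles a constituent boundary, so it is not a single unit.

no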